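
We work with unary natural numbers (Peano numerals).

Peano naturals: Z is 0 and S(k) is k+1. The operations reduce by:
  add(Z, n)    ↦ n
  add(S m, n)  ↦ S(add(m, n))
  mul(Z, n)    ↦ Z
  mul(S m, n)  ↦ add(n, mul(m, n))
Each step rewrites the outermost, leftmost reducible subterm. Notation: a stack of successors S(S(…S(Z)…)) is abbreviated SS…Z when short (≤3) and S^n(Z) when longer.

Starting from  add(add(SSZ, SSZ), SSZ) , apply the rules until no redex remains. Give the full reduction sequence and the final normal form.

  start: add(add(SSZ, SSZ), SSZ)
  [1] add(S(add(SZ, SSZ)), SSZ)
  [2] S(add(add(SZ, SSZ), SSZ))
  [3] S(add(S(add(Z, SSZ)), SSZ))
  [4] S(S(add(add(Z, SSZ), SSZ)))
  [5] S(S(add(SSZ, SSZ)))
  [6] S(S(S(add(SZ, SSZ))))
  [7] S(S(S(S(add(Z, SSZ)))))
  [8] S^6(Z)

Answer: normal form = S^6(Z)  (in 8 steps)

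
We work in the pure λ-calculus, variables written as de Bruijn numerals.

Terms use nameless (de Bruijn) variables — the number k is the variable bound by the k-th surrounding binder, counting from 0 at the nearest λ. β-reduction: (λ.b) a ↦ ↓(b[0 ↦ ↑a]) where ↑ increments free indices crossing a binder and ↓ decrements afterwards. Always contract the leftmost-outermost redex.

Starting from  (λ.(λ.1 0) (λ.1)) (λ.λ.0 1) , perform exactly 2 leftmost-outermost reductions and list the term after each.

  start: (λ.(λ.1 0) (λ.1)) (λ.λ.0 1)
  step 1: (λ.(λ.λ.0 1) 0) (λ.λ.λ.0 1)
  step 2: (λ.λ.0 1) (λ.λ.λ.0 1)

Answer: after 2 steps: (λ.λ.0 1) (λ.λ.λ.0 1)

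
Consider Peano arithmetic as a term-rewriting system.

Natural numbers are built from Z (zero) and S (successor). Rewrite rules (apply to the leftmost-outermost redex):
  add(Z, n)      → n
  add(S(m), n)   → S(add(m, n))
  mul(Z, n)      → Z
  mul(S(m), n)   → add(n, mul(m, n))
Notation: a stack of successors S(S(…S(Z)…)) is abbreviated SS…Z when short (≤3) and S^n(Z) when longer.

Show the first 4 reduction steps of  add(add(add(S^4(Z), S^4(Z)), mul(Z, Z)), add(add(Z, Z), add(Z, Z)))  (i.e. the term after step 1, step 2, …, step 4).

  start: add(add(add(S^4(Z), S^4(Z)), mul(Z, Z)), add(add(Z, Z), add(Z, Z)))
  →1  add(add(S(add(SSSZ, S^4(Z))), mul(Z, Z)), add(add(Z, Z), add(Z, Z)))
  →2  add(S(add(add(SSSZ, S^4(Z)), mul(Z, Z))), add(add(Z, Z), add(Z, Z)))
  →3  S(add(add(add(SSSZ, S^4(Z)), mul(Z, Z)), add(add(Z, Z), add(Z, Z))))
  →4  S(add(add(S(add(SSZ, S^4(Z))), mul(Z, Z)), add(add(Z, Z), add(Z, Z))))

Answer: after 4 steps: S(add(add(S(add(SSZ, S^4(Z))), mul(Z, Z)), add(add(Z, Z), add(Z, Z))))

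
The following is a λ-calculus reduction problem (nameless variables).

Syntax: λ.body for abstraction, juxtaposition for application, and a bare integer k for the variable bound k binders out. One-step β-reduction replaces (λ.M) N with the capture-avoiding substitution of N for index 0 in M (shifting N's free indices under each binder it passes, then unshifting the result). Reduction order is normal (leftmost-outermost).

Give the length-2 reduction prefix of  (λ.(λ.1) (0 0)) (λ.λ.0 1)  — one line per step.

Answer: after 2 steps: λ.λ.0 1

Reduction:
  start: (λ.(λ.1) (0 0)) (λ.λ.0 1)
  step 1: (λ.λ.λ.0 1) ((λ.λ.0 1) (λ.λ.0 1))
  step 2: λ.λ.0 1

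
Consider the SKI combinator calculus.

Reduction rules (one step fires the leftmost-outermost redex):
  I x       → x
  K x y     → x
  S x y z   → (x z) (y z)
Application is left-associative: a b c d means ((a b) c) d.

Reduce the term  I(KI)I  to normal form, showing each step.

  start: I(KI)I
  [1] KII
  [2] I

Answer: normal form = I  (in 2 steps)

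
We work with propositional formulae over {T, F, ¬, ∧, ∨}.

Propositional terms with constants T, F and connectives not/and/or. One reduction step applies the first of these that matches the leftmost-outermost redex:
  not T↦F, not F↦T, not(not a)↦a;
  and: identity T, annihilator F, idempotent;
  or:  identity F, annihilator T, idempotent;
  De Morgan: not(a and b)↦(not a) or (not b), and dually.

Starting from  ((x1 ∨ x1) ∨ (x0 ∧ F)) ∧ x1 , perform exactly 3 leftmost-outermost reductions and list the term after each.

Answer: after 3 steps: x1 ∧ x1

Working:
  start: ((x1 ∨ x1) ∨ (x0 ∧ F)) ∧ x1
  step 1: (x1 ∨ (x0 ∧ F)) ∧ x1
  step 2: (x1 ∨ F) ∧ x1
  step 3: x1 ∧ x1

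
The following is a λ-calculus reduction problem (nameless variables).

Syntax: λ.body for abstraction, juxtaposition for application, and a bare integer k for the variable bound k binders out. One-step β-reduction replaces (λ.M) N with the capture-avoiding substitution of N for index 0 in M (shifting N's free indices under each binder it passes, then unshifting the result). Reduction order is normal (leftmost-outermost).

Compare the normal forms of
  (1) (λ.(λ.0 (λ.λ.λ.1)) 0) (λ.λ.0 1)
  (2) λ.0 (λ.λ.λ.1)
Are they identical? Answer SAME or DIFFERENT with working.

Term A:
  start: (λ.(λ.0 (λ.λ.λ.1)) 0) (λ.λ.0 1)
  →1  (λ.0 (λ.λ.λ.1)) (λ.λ.0 1)
  →2  (λ.λ.0 1) (λ.λ.λ.1)
  →3  λ.0 (λ.λ.λ.1)

Term B:
  start: λ.0 (λ.λ.λ.1)

Answer: SAME — A ⇓ λ.0 (λ.λ.λ.1), B ⇓ λ.0 (λ.λ.λ.1)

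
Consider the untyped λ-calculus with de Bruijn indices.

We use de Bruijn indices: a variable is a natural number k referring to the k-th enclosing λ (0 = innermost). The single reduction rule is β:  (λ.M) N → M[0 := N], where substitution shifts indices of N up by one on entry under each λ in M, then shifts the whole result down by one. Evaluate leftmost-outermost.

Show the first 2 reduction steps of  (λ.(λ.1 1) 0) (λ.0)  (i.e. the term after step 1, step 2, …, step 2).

Answer: after 2 steps: (λ.0) (λ.0)

Working:
  start: (λ.(λ.1 1) 0) (λ.0)
  [1] (λ.(λ.0) (λ.0)) (λ.0)
  [2] (λ.0) (λ.0)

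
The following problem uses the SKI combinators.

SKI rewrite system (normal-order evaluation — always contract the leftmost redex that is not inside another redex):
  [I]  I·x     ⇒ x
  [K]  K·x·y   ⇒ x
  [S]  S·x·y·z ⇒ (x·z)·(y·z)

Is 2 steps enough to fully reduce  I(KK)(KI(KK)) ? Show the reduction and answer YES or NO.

Answer: YES — reaches normal form K in 2 ≤ 2 steps

Reduction:
  start: I(KK)(KI(KK))
  [1] KK(KI(KK))
  [2] K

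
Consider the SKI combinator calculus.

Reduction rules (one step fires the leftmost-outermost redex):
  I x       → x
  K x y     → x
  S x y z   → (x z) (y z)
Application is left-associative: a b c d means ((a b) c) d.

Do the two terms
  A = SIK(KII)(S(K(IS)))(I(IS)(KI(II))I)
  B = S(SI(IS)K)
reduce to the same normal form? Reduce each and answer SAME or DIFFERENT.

Term A:
  start: SIK(KII)(S(K(IS)))(I(IS)(KI(II))I)
  →1  I(KII)(K(KII))(S(K(IS)))(I(IS)(KI(II))I)
  →2  KII(K(KII))(S(K(IS)))(I(IS)(KI(II))I)
  →3  I(K(KII))(S(K(IS)))(I(IS)(KI(II))I)
  →4  K(KII)(S(K(IS)))(I(IS)(KI(II))I)
  →5  KII(I(IS)(KI(II))I)
  →6  I(I(IS)(KI(II))I)
  →7  I(IS)(KI(II))I
  →8  IS(KI(II))I
  →9  S(KI(II))I
  →10  SII

Term B:
  start: S(SI(IS)K)
  →1  S(IK(ISK))
  →2  S(K(ISK))
  →3  S(K(SK))

Answer: DIFFERENT — A ⇓ SII, B ⇓ S(K(SK))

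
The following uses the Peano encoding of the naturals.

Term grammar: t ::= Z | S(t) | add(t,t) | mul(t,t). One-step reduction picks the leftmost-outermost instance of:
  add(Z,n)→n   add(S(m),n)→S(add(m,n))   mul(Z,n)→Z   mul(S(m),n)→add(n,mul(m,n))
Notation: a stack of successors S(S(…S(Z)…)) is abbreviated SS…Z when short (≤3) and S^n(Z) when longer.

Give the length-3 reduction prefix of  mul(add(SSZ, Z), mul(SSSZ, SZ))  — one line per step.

Answer: after 3 steps: add(add(SZ, mul(SSZ, SZ)), mul(add(SZ, Z), mul(SSSZ, SZ)))

Derivation:
  start: mul(add(SSZ, Z), mul(SSSZ, SZ))
  [1] mul(S(add(SZ, Z)), mul(SSSZ, SZ))
  [2] add(mul(SSSZ, SZ), mul(add(SZ, Z), mul(SSSZ, SZ)))
  [3] add(add(SZ, mul(SSZ, SZ)), mul(add(SZ, Z), mul(SSSZ, SZ)))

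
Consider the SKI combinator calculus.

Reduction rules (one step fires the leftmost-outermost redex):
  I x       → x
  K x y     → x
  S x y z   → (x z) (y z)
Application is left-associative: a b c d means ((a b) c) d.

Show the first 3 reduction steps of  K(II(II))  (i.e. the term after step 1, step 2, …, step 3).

Answer: after 3 steps: KI

Reduction:
  start: K(II(II))
  step 1: K(I(II))
  step 2: K(II)
  step 3: KI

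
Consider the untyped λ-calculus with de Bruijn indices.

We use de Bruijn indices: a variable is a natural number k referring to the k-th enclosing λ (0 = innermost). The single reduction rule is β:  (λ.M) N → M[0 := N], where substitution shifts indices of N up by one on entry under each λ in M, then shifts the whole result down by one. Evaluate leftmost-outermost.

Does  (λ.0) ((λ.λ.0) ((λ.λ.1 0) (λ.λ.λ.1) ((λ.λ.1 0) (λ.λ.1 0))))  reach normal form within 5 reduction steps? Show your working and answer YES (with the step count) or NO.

  start: (λ.0) ((λ.λ.0) ((λ.λ.1 0) (λ.λ.λ.1) ((λ.λ.1 0) (λ.λ.1 0))))
  →1  (λ.λ.0) ((λ.λ.1 0) (λ.λ.λ.1) ((λ.λ.1 0) (λ.λ.1 0)))
  →2  λ.0

Answer: YES — reaches normal form λ.0 in 2 ≤ 5 steps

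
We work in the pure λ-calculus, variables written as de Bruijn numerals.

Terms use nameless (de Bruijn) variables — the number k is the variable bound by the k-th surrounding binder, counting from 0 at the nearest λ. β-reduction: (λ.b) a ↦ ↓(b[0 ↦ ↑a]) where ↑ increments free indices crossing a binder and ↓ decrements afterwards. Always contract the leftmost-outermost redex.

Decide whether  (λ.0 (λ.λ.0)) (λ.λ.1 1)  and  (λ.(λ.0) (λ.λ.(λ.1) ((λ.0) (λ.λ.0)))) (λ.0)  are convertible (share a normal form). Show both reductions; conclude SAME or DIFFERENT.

Term A:
  start: (λ.0 (λ.λ.0)) (λ.λ.1 1)
  [1] (λ.λ.1 1) (λ.λ.0)
  [2] λ.(λ.λ.0) (λ.λ.0)
  [3] λ.λ.0

Term B:
  start: (λ.(λ.0) (λ.λ.(λ.1) ((λ.0) (λ.λ.0)))) (λ.0)
  [1] (λ.0) (λ.λ.(λ.1) ((λ.0) (λ.λ.0)))
  [2] λ.λ.(λ.1) ((λ.0) (λ.λ.0))
  [3] λ.λ.0

Answer: SAME — A ⇓ λ.λ.0, B ⇓ λ.λ.0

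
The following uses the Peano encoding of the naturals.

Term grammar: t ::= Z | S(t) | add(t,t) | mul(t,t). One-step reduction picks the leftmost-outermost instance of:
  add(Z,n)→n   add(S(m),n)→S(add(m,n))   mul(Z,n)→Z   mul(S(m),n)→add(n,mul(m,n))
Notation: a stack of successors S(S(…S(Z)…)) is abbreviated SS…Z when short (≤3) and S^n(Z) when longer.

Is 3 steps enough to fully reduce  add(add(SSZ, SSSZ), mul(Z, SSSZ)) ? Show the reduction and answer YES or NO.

Answer: NO — after 3 steps the term is S(add(S(add(Z, SSSZ)), mul(Z, SSSZ))), not yet normal

Reduction:
  start: add(add(SSZ, SSSZ), mul(Z, SSSZ))
  [1] add(S(add(SZ, SSSZ)), mul(Z, SSSZ))
  [2] S(add(add(SZ, SSSZ), mul(Z, SSSZ)))
  [3] S(add(S(add(Z, SSSZ)), mul(Z, SSSZ)))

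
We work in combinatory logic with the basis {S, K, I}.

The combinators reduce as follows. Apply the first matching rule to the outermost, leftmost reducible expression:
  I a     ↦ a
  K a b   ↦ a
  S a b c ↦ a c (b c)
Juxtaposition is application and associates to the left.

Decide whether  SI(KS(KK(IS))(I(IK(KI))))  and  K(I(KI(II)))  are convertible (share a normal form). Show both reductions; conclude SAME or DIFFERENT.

Term A:
  start: SI(KS(KK(IS))(I(IK(KI))))
  →1  SI(S(I(IK(KI))))
  →2  SI(S(IK(KI)))
  →3  SI(S(K(KI)))

Term B:
  start: K(I(KI(II)))
  →1  K(KI(II))
  →2  KI

Answer: DIFFERENT — A ⇓ SI(S(K(KI))), B ⇓ KI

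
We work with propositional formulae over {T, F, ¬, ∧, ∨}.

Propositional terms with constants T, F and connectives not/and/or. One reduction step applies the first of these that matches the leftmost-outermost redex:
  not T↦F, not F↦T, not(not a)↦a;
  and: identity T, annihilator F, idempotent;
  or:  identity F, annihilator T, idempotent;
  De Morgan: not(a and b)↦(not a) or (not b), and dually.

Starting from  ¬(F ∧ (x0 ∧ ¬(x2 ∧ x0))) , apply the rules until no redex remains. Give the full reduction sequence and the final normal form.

  start: ¬(F ∧ (x0 ∧ ¬(x2 ∧ x0)))
  →1  ¬F ∨ ¬(x0 ∧ ¬(x2 ∧ x0))
  →2  T ∨ ¬(x0 ∧ ¬(x2 ∧ x0))
  →3  T

Answer: normal form = T  (in 3 steps)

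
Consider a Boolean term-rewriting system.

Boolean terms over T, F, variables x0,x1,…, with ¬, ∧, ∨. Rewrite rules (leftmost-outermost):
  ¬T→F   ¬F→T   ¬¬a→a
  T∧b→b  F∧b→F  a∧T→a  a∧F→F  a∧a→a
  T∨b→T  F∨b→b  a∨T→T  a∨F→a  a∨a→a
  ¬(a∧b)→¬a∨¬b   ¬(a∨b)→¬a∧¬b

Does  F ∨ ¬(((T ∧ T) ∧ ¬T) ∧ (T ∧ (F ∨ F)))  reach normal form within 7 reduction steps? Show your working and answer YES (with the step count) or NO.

  start: F ∨ ¬(((T ∧ T) ∧ ¬T) ∧ (T ∧ (F ∨ F)))
  [1] ¬(((T ∧ T) ∧ ¬T) ∧ (T ∧ (F ∨ F)))
  [2] ¬((T ∧ T) ∧ ¬T) ∨ ¬(T ∧ (F ∨ F))
  [3] (¬(T ∧ T) ∨ ¬¬T) ∨ ¬(T ∧ (F ∨ F))
  [4] ((¬T ∨ ¬T) ∨ ¬¬T) ∨ ¬(T ∧ (F ∨ F))
  [5] (¬T ∨ ¬¬T) ∨ ¬(T ∧ (F ∨ F))
  [6] (F ∨ ¬¬T) ∨ ¬(T ∧ (F ∨ F))
  [7] ¬¬T ∨ ¬(T ∧ (F ∨ F))

Answer: NO — after 7 steps the term is ¬¬T ∨ ¬(T ∧ (F ∨ F)), not yet normal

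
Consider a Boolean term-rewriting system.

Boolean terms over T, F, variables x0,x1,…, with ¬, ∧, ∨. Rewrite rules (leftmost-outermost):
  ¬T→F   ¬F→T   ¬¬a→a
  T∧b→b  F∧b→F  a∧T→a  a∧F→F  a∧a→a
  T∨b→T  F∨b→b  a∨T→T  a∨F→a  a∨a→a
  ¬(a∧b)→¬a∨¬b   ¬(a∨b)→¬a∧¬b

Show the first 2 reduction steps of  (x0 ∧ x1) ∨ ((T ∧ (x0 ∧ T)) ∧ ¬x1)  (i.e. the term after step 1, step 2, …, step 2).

Answer: after 2 steps: (x0 ∧ x1) ∨ (x0 ∧ ¬x1)

Derivation:
  start: (x0 ∧ x1) ∨ ((T ∧ (x0 ∧ T)) ∧ ¬x1)
  [1] (x0 ∧ x1) ∨ ((x0 ∧ T) ∧ ¬x1)
  [2] (x0 ∧ x1) ∨ (x0 ∧ ¬x1)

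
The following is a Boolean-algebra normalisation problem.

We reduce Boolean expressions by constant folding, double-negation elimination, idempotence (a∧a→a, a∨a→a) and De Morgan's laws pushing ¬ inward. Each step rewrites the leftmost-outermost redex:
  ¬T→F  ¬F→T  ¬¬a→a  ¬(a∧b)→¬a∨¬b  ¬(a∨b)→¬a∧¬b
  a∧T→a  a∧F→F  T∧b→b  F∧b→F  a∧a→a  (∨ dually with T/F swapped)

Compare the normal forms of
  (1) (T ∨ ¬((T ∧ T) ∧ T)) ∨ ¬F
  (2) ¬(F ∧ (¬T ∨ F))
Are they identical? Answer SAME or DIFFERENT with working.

Term A:
  start: (T ∨ ¬((T ∧ T) ∧ T)) ∨ ¬F
  [1] T ∨ ¬F
  [2] T

Term B:
  start: ¬(F ∧ (¬T ∨ F))
  [1] ¬F ∨ ¬(¬T ∨ F)
  [2] T ∨ ¬(¬T ∨ F)
  [3] T

Answer: SAME — A ⇓ T, B ⇓ T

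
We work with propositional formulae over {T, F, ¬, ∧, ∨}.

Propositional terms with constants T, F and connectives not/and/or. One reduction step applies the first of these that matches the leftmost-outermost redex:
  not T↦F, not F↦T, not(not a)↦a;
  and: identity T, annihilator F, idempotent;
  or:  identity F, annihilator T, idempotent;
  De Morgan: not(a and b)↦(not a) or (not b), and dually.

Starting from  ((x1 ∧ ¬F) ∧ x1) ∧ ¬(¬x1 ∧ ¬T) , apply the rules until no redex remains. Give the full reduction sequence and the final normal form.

Answer: normal form = x1  (in 8 steps)

Reduction:
  start: ((x1 ∧ ¬F) ∧ x1) ∧ ¬(¬x1 ∧ ¬T)
  [1] ((x1 ∧ T) ∧ x1) ∧ ¬(¬x1 ∧ ¬T)
  [2] (x1 ∧ x1) ∧ ¬(¬x1 ∧ ¬T)
  [3] x1 ∧ ¬(¬x1 ∧ ¬T)
  [4] x1 ∧ (¬¬x1 ∨ ¬¬T)
  [5] x1 ∧ (x1 ∨ ¬¬T)
  [6] x1 ∧ (x1 ∨ T)
  [7] x1 ∧ T
  [8] x1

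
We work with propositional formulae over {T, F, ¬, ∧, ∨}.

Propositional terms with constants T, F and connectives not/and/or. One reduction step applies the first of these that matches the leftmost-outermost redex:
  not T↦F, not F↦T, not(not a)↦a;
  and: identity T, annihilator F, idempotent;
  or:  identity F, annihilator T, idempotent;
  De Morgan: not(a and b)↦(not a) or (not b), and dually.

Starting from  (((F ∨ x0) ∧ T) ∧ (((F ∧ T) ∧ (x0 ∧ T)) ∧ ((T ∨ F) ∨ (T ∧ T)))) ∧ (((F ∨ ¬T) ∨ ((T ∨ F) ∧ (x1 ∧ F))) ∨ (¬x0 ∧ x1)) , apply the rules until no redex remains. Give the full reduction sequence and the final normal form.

  start: (((F ∨ x0) ∧ T) ∧ (((F ∧ T) ∧ (x0 ∧ T)) ∧ ((T ∨ F) ∨ (T ∧ T)))) ∧ (((F ∨ ¬T) ∨ ((T ∨ F) ∧ (x1 ∧ F))) ∨ (¬x0 ∧ x1))
  →1  ((F ∨ x0) ∧ (((F ∧ T) ∧ (x0 ∧ T)) ∧ ((T ∨ F) ∨ (T ∧ T)))) ∧ (((F ∨ ¬T) ∨ ((T ∨ F) ∧ (x1 ∧ F))) ∨ (¬x0 ∧ x1))
  →2  (x0 ∧ (((F ∧ T) ∧ (x0 ∧ T)) ∧ ((T ∨ F) ∨ (T ∧ T)))) ∧ (((F ∨ ¬T) ∨ ((T ∨ F) ∧ (x1 ∧ F))) ∨ (¬x0 ∧ x1))
  →3  (x0 ∧ ((F ∧ (x0 ∧ T)) ∧ ((T ∨ F) ∨ (T ∧ T)))) ∧ (((F ∨ ¬T) ∨ ((T ∨ F) ∧ (x1 ∧ F))) ∨ (¬x0 ∧ x1))
  →4  (x0 ∧ (F ∧ ((T ∨ F) ∨ (T ∧ T)))) ∧ (((F ∨ ¬T) ∨ ((T ∨ F) ∧ (x1 ∧ F))) ∨ (¬x0 ∧ x1))
  →5  (x0 ∧ F) ∧ (((F ∨ ¬T) ∨ ((T ∨ F) ∧ (x1 ∧ F))) ∨ (¬x0 ∧ x1))
  →6  F ∧ (((F ∨ ¬T) ∨ ((T ∨ F) ∧ (x1 ∧ F))) ∨ (¬x0 ∧ x1))
  →7  F

Answer: normal form = F  (in 7 steps)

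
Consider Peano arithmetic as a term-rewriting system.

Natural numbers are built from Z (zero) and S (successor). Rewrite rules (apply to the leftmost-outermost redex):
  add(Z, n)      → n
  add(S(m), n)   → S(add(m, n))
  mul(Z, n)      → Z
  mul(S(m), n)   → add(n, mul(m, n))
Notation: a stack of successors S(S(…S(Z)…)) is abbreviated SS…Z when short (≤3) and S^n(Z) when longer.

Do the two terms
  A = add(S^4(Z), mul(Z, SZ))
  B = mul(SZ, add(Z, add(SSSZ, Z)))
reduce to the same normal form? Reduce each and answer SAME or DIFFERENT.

Term A:
  start: add(S^4(Z), mul(Z, SZ))
  [1] S(add(SSSZ, mul(Z, SZ)))
  [2] S(S(add(SSZ, mul(Z, SZ))))
  [3] S(S(S(add(SZ, mul(Z, SZ)))))
  [4] S(S(S(S(add(Z, mul(Z, SZ))))))
  [5] S(S(S(S(mul(Z, SZ)))))
  [6] S^4(Z)

Term B:
  start: mul(SZ, add(Z, add(SSSZ, Z)))
  [1] add(add(Z, add(SSSZ, Z)), mul(Z, add(Z, add(SSSZ, Z))))
  [2] add(add(SSSZ, Z), mul(Z, add(Z, add(SSSZ, Z))))
  [3] add(S(add(SSZ, Z)), mul(Z, add(Z, add(SSSZ, Z))))
  [4] S(add(add(SSZ, Z), mul(Z, add(Z, add(SSSZ, Z)))))
  [5] S(add(S(add(SZ, Z)), mul(Z, add(Z, add(SSSZ, Z)))))
  [6] S(S(add(add(SZ, Z), mul(Z, add(Z, add(SSSZ, Z))))))
  [7] S(S(add(S(add(Z, Z)), mul(Z, add(Z, add(SSSZ, Z))))))
  [8] S(S(S(add(add(Z, Z), mul(Z, add(Z, add(SSSZ, Z)))))))
  [9] S(S(S(add(Z, mul(Z, add(Z, add(SSSZ, Z)))))))
  [10] S(S(S(mul(Z, add(Z, add(SSSZ, Z))))))
  [11] SSSZ

Answer: DIFFERENT — A ⇓ S^4(Z), B ⇓ SSSZ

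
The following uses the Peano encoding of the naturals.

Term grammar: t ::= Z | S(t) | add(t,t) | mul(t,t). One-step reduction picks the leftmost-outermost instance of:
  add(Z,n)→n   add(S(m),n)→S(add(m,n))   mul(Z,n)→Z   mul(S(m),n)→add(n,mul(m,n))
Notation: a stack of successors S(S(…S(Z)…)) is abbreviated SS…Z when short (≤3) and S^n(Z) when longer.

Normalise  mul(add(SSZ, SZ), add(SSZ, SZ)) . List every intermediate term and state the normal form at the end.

  start: mul(add(SSZ, SZ), add(SSZ, SZ))
  →1  mul(S(add(SZ, SZ)), add(SSZ, SZ))
  →2  add(add(SSZ, SZ), mul(add(SZ, SZ), add(SSZ, SZ)))
  →3  add(S(add(SZ, SZ)), mul(add(SZ, SZ), add(SSZ, SZ)))
  →4  S(add(add(SZ, SZ), mul(add(SZ, SZ), add(SSZ, SZ))))
  →5  S(add(S(add(Z, SZ)), mul(add(SZ, SZ), add(SSZ, SZ))))
  →6  S(S(add(add(Z, SZ), mul(add(SZ, SZ), add(SSZ, SZ)))))
  →7  S(S(add(SZ, mul(add(SZ, SZ), add(SSZ, SZ)))))
  →8  S(S(S(add(Z, mul(add(SZ, SZ), add(SSZ, SZ))))))
  →9  S(S(S(mul(add(SZ, SZ), add(SSZ, SZ)))))
  →10  S(S(S(mul(S(add(Z, SZ)), add(SSZ, SZ)))))
  →11  S(S(S(add(add(SSZ, SZ), mul(add(Z, SZ), add(SSZ, SZ))))))
  →12  S(S(S(add(S(add(SZ, SZ)), mul(add(Z, SZ), add(SSZ, SZ))))))
  →13  S(S(S(S(add(add(SZ, SZ), mul(add(Z, SZ), add(SSZ, SZ)))))))
  →14  S(S(S(S(add(S(add(Z, SZ)), mul(add(Z, SZ), add(SSZ, SZ)))))))
  →15  S(S(S(S(S(add(add(Z, SZ), mul(add(Z, SZ), add(SSZ, SZ))))))))
  →16  S(S(S(S(S(add(SZ, mul(add(Z, SZ), add(SSZ, SZ))))))))
  →17  S(S(S(S(S(S(add(Z, mul(add(Z, SZ), add(SSZ, SZ)))))))))
  →18  S(S(S(S(S(S(mul(add(Z, SZ), add(SSZ, SZ))))))))
  →19  S(S(S(S(S(S(mul(SZ, add(SSZ, SZ))))))))
  →20  S(S(S(S(S(S(add(add(SSZ, SZ), mul(Z, add(SSZ, SZ)))))))))
  →21  S(S(S(S(S(S(add(S(add(SZ, SZ)), mul(Z, add(SSZ, SZ)))))))))
  →22  S(S(S(S(S(S(S(add(add(SZ, SZ), mul(Z, add(SSZ, SZ))))))))))
  →23  S(S(S(S(S(S(S(add(S(add(Z, SZ)), mul(Z, add(SSZ, SZ))))))))))
  →24  S(S(S(S(S(S(S(S(add(add(Z, SZ), mul(Z, add(SSZ, SZ)))))))))))
  →25  S(S(S(S(S(S(S(S(add(SZ, mul(Z, add(SSZ, SZ)))))))))))
  →26  S(S(S(S(S(S(S(S(S(add(Z, mul(Z, add(SSZ, SZ))))))))))))
  →27  S(S(S(S(S(S(S(S(S(mul(Z, add(SSZ, SZ)))))))))))
  →28  S^9(Z)

Answer: normal form = S^9(Z)  (in 28 steps)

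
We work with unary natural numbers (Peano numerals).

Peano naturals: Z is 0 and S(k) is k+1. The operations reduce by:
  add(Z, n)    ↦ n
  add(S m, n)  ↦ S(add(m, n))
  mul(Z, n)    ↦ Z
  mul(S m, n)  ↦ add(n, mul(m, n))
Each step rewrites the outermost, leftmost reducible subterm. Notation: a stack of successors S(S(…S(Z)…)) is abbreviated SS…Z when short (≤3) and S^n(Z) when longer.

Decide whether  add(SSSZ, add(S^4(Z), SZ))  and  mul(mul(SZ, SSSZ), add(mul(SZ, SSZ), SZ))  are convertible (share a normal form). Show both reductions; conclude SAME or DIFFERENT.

Term A:
  start: add(SSSZ, add(S^4(Z), SZ))
  →1  S(add(SSZ, add(S^4(Z), SZ)))
  →2  S(S(add(SZ, add(S^4(Z), SZ))))
  →3  S(S(S(add(Z, add(S^4(Z), SZ)))))
  →4  S(S(S(add(S^4(Z), SZ))))
  →5  S(S(S(S(add(SSSZ, SZ)))))
  →6  S(S(S(S(S(add(SSZ, SZ))))))
  →7  S(S(S(S(S(S(add(SZ, SZ)))))))
  →8  S(S(S(S(S(S(S(add(Z, SZ))))))))
  →9  S^8(Z)

Term B:
  start: mul(mul(SZ, SSSZ), add(mul(SZ, SSZ), SZ))
  →1  mul(add(SSSZ, mul(Z, SSSZ)), add(mul(SZ, SSZ), SZ))
  →2  mul(S(add(SSZ, mul(Z, SSSZ))), add(mul(SZ, SSZ), SZ))
  →3  add(add(mul(SZ, SSZ), SZ), mul(add(SSZ, mul(Z, SSSZ)), add(mul(SZ, SSZ), SZ)))
  →4  add(add(add(SSZ, mul(Z, SSZ)), SZ), mul(add(SSZ, mul(Z, SSSZ)), add(mul(SZ, SSZ), SZ)))
  →5  add(add(S(add(SZ, mul(Z, SSZ))), SZ), mul(add(SSZ, mul(Z, SSSZ)), add(mul(SZ, SSZ), SZ)))
  →6  add(S(add(add(SZ, mul(Z, SSZ)), SZ)), mul(add(SSZ, mul(Z, SSSZ)), add(mul(SZ, SSZ), SZ)))
  →7  S(add(add(add(SZ, mul(Z, SSZ)), SZ), mul(add(SSZ, mul(Z, SSSZ)), add(mul(SZ, SSZ), SZ))))
  →8  S(add(add(S(add(Z, mul(Z, SSZ))), SZ), mul(add(SSZ, mul(Z, SSSZ)), add(mul(SZ, SSZ), SZ))))
  →9  S(add(S(add(add(Z, mul(Z, SSZ)), SZ)), mul(add(SSZ, mul(Z, SSSZ)), add(mul(SZ, SSZ), SZ))))
  →10  S(S(add(add(add(Z, mul(Z, SSZ)), SZ), mul(add(SSZ, mul(Z, SSSZ)), add(mul(SZ, SSZ), SZ)))))
  →11  S(S(add(add(mul(Z, SSZ), SZ), mul(add(SSZ, mul(Z, SSSZ)), add(mul(SZ, SSZ), SZ)))))
  →12  S(S(add(add(Z, SZ), mul(add(SSZ, mul(Z, SSSZ)), add(mul(SZ, SSZ), SZ)))))
  →13  S(S(add(SZ, mul(add(SSZ, mul(Z, SSSZ)), add(mul(SZ, SSZ), SZ)))))
  →14  S(S(S(add(Z, mul(add(SSZ, mul(Z, SSSZ)), add(mul(SZ, SSZ), SZ))))))
  →15  S(S(S(mul(add(SSZ, mul(Z, SSSZ)), add(mul(SZ, SSZ), SZ)))))
  →16  S(S(S(mul(S(add(SZ, mul(Z, SSSZ))), add(mul(SZ, SSZ), SZ)))))
  →17  S(S(S(add(add(mul(SZ, SSZ), SZ), mul(add(SZ, mul(Z, SSSZ)), add(mul(SZ, SSZ), SZ))))))
  →18  S(S(S(add(add(add(SSZ, mul(Z, SSZ)), SZ), mul(add(SZ, mul(Z, SSSZ)), add(mul(SZ, SSZ), SZ))))))
  →19  S(S(S(add(add(S(add(SZ, mul(Z, SSZ))), SZ), mul(add(SZ, mul(Z, SSSZ)), add(mul(SZ, SSZ), SZ))))))
  →20  S(S(S(add(S(add(add(SZ, mul(Z, SSZ)), SZ)), mul(add(SZ, mul(Z, SSSZ)), add(mul(SZ, SSZ), SZ))))))
  →21  S(S(S(S(add(add(add(SZ, mul(Z, SSZ)), SZ), mul(add(SZ, mul(Z, SSSZ)), add(mul(SZ, SSZ), SZ)))))))
  →22  S(S(S(S(add(add(S(add(Z, mul(Z, SSZ))), SZ), mul(add(SZ, mul(Z, SSSZ)), add(mul(SZ, SSZ), SZ)))))))
  →23  S(S(S(S(add(S(add(add(Z, mul(Z, SSZ)), SZ)), mul(add(SZ, mul(Z, SSSZ)), add(mul(SZ, SSZ), SZ)))))))
  →24  S(S(S(S(S(add(add(add(Z, mul(Z, SSZ)), SZ), mul(add(SZ, mul(Z, SSSZ)), add(mul(SZ, SSZ), SZ))))))))
  →25  S(S(S(S(S(add(add(mul(Z, SSZ), SZ), mul(add(SZ, mul(Z, SSSZ)), add(mul(SZ, SSZ), SZ))))))))
  →26  S(S(S(S(S(add(add(Z, SZ), mul(add(SZ, mul(Z, SSSZ)), add(mul(SZ, SSZ), SZ))))))))
  →27  S(S(S(S(S(add(SZ, mul(add(SZ, mul(Z, SSSZ)), add(mul(SZ, SSZ), SZ))))))))
  →28  S(S(S(S(S(S(add(Z, mul(add(SZ, mul(Z, SSSZ)), add(mul(SZ, SSZ), SZ)))))))))
  →29  S(S(S(S(S(S(mul(add(SZ, mul(Z, SSSZ)), add(mul(SZ, SSZ), SZ))))))))
  →30  S(S(S(S(S(S(mul(S(add(Z, mul(Z, SSSZ))), add(mul(SZ, SSZ), SZ))))))))
  →31  S(S(S(S(S(S(add(add(mul(SZ, SSZ), SZ), mul(add(Z, mul(Z, SSSZ)), add(mul(SZ, SSZ), SZ)))))))))
  →32  S(S(S(S(S(S(add(add(add(SSZ, mul(Z, SSZ)), SZ), mul(add(Z, mul(Z, SSSZ)), add(mul(SZ, SSZ), SZ)))))))))
  →33  S(S(S(S(S(S(add(add(S(add(SZ, mul(Z, SSZ))), SZ), mul(add(Z, mul(Z, SSSZ)), add(mul(SZ, SSZ), SZ)))))))))
  →34  S(S(S(S(S(S(add(S(add(add(SZ, mul(Z, SSZ)), SZ)), mul(add(Z, mul(Z, SSSZ)), add(mul(SZ, SSZ), SZ)))))))))
  →35  S(S(S(S(S(S(S(add(add(add(SZ, mul(Z, SSZ)), SZ), mul(add(Z, mul(Z, SSSZ)), add(mul(SZ, SSZ), SZ))))))))))
  →36  S(S(S(S(S(S(S(add(add(S(add(Z, mul(Z, SSZ))), SZ), mul(add(Z, mul(Z, SSSZ)), add(mul(SZ, SSZ), SZ))))))))))
  →37  S(S(S(S(S(S(S(add(S(add(add(Z, mul(Z, SSZ)), SZ)), mul(add(Z, mul(Z, SSSZ)), add(mul(SZ, SSZ), SZ))))))))))
  →38  S(S(S(S(S(S(S(S(add(add(add(Z, mul(Z, SSZ)), SZ), mul(add(Z, mul(Z, SSSZ)), add(mul(SZ, SSZ), SZ)))))))))))
  →39  S(S(S(S(S(S(S(S(add(add(mul(Z, SSZ), SZ), mul(add(Z, mul(Z, SSSZ)), add(mul(SZ, SSZ), SZ)))))))))))
  →40  S(S(S(S(S(S(S(S(add(add(Z, SZ), mul(add(Z, mul(Z, SSSZ)), add(mul(SZ, SSZ), SZ)))))))))))
  →41  S(S(S(S(S(S(S(S(add(SZ, mul(add(Z, mul(Z, SSSZ)), add(mul(SZ, SSZ), SZ)))))))))))
  →42  S(S(S(S(S(S(S(S(S(add(Z, mul(add(Z, mul(Z, SSSZ)), add(mul(SZ, SSZ), SZ))))))))))))
  →43  S(S(S(S(S(S(S(S(S(mul(add(Z, mul(Z, SSSZ)), add(mul(SZ, SSZ), SZ)))))))))))
  →44  S(S(S(S(S(S(S(S(S(mul(mul(Z, SSSZ), add(mul(SZ, SSZ), SZ)))))))))))
  →45  S(S(S(S(S(S(S(S(S(mul(Z, add(mul(SZ, SSZ), SZ)))))))))))
  →46  S^9(Z)

Answer: DIFFERENT — A ⇓ S^8(Z), B ⇓ S^9(Z)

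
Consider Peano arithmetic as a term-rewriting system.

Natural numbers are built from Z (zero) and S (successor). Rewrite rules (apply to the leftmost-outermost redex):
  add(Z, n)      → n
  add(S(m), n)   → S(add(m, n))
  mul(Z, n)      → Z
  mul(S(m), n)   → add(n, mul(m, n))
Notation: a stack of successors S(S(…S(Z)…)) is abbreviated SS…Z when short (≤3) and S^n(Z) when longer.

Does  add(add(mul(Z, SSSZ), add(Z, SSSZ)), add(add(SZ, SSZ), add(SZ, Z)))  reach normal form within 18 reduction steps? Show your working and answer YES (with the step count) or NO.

  start: add(add(mul(Z, SSSZ), add(Z, SSSZ)), add(add(SZ, SSZ), add(SZ, Z)))
  →1  add(add(Z, add(Z, SSSZ)), add(add(SZ, SSZ), add(SZ, Z)))
  →2  add(add(Z, SSSZ), add(add(SZ, SSZ), add(SZ, Z)))
  →3  add(SSSZ, add(add(SZ, SSZ), add(SZ, Z)))
  →4  S(add(SSZ, add(add(SZ, SSZ), add(SZ, Z))))
  →5  S(S(add(SZ, add(add(SZ, SSZ), add(SZ, Z)))))
  →6  S(S(S(add(Z, add(add(SZ, SSZ), add(SZ, Z))))))
  →7  S(S(S(add(add(SZ, SSZ), add(SZ, Z)))))
  →8  S(S(S(add(S(add(Z, SSZ)), add(SZ, Z)))))
  →9  S(S(S(S(add(add(Z, SSZ), add(SZ, Z))))))
  →10  S(S(S(S(add(SSZ, add(SZ, Z))))))
  →11  S(S(S(S(S(add(SZ, add(SZ, Z)))))))
  →12  S(S(S(S(S(S(add(Z, add(SZ, Z))))))))
  →13  S(S(S(S(S(S(add(SZ, Z)))))))
  →14  S(S(S(S(S(S(S(add(Z, Z))))))))
  →15  S^7(Z)

Answer: YES — reaches normal form S^7(Z) in 15 ≤ 18 steps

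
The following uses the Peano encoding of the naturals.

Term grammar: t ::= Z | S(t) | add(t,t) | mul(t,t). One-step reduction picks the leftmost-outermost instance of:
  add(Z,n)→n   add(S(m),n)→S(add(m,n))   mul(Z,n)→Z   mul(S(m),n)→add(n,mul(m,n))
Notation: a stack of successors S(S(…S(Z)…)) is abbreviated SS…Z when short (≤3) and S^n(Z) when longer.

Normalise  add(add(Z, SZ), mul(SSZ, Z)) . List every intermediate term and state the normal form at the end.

  start: add(add(Z, SZ), mul(SSZ, Z))
  step 1: add(SZ, mul(SSZ, Z))
  step 2: S(add(Z, mul(SSZ, Z)))
  step 3: S(mul(SSZ, Z))
  step 4: S(add(Z, mul(SZ, Z)))
  step 5: S(mul(SZ, Z))
  step 6: S(add(Z, mul(Z, Z)))
  step 7: S(mul(Z, Z))
  step 8: SZ

Answer: normal form = SZ  (in 8 steps)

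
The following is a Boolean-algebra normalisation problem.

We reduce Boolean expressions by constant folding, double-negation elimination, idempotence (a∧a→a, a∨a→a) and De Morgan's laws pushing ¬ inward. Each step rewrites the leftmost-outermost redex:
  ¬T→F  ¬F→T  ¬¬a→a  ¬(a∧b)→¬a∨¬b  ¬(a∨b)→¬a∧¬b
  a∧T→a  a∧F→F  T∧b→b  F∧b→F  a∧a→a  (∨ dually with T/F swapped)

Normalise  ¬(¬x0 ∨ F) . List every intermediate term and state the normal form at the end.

Answer: normal form = x0  (in 4 steps)

Reduction:
  start: ¬(¬x0 ∨ F)
  step 1: ¬¬x0 ∧ ¬F
  step 2: x0 ∧ ¬F
  step 3: x0 ∧ T
  step 4: x0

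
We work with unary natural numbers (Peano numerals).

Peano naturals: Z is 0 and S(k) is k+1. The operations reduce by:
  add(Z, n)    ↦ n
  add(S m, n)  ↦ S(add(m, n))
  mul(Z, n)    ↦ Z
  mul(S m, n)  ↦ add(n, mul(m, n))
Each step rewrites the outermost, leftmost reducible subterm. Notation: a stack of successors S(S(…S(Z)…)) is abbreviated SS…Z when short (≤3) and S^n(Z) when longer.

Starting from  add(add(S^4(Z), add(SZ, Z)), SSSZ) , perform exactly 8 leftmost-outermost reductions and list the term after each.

  start: add(add(S^4(Z), add(SZ, Z)), SSSZ)
  step 1: add(S(add(SSSZ, add(SZ, Z))), SSSZ)
  step 2: S(add(add(SSSZ, add(SZ, Z)), SSSZ))
  step 3: S(add(S(add(SSZ, add(SZ, Z))), SSSZ))
  step 4: S(S(add(add(SSZ, add(SZ, Z)), SSSZ)))
  step 5: S(S(add(S(add(SZ, add(SZ, Z))), SSSZ)))
  step 6: S(S(S(add(add(SZ, add(SZ, Z)), SSSZ))))
  step 7: S(S(S(add(S(add(Z, add(SZ, Z))), SSSZ))))
  step 8: S(S(S(S(add(add(Z, add(SZ, Z)), SSSZ)))))

Answer: after 8 steps: S(S(S(S(add(add(Z, add(SZ, Z)), SSSZ)))))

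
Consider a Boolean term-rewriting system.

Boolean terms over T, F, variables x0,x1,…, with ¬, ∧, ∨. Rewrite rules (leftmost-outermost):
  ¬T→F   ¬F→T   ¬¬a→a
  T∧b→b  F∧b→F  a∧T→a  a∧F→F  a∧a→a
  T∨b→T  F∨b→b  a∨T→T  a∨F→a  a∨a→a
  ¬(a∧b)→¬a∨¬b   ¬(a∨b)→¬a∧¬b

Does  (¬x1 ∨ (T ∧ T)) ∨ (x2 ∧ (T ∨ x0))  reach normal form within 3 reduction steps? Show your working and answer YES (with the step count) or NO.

Answer: YES — reaches normal form T in 3 ≤ 3 steps

Derivation:
  start: (¬x1 ∨ (T ∧ T)) ∨ (x2 ∧ (T ∨ x0))
  [1] (¬x1 ∨ T) ∨ (x2 ∧ (T ∨ x0))
  [2] T ∨ (x2 ∧ (T ∨ x0))
  [3] T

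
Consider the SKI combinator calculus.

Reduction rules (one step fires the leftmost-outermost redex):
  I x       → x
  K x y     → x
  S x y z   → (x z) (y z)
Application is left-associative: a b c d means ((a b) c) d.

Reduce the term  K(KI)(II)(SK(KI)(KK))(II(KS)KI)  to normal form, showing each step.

  start: K(KI)(II)(SK(KI)(KK))(II(KS)KI)
  →1  KI(SK(KI)(KK))(II(KS)KI)
  →2  I(II(KS)KI)
  →3  II(KS)KI
  →4  I(KS)KI
  →5  KSKI
  →6  SI

Answer: normal form = SI  (in 6 steps)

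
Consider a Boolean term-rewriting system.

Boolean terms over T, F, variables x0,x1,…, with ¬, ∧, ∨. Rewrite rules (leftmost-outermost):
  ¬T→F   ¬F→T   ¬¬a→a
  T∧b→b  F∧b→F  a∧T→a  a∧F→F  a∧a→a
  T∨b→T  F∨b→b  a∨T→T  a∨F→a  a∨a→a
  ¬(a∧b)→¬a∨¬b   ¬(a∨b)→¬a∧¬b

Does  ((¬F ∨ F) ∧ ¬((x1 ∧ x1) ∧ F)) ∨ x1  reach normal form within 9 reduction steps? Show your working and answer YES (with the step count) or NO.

Answer: YES — reaches normal form T in 9 ≤ 9 steps

Derivation:
  start: ((¬F ∨ F) ∧ ¬((x1 ∧ x1) ∧ F)) ∨ x1
  step 1: (¬F ∧ ¬((x1 ∧ x1) ∧ F)) ∨ x1
  step 2: (T ∧ ¬((x1 ∧ x1) ∧ F)) ∨ x1
  step 3: ¬((x1 ∧ x1) ∧ F) ∨ x1
  step 4: (¬(x1 ∧ x1) ∨ ¬F) ∨ x1
  step 5: ((¬x1 ∨ ¬x1) ∨ ¬F) ∨ x1
  step 6: (¬x1 ∨ ¬F) ∨ x1
  step 7: (¬x1 ∨ T) ∨ x1
  step 8: T ∨ x1
  step 9: T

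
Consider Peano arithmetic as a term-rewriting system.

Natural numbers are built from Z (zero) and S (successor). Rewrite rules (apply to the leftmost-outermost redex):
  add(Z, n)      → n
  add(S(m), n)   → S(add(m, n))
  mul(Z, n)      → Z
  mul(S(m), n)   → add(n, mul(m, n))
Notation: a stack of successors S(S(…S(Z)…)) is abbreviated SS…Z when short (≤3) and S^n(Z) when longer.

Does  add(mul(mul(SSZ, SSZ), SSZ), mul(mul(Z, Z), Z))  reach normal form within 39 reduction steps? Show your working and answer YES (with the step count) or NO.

Answer: YES — reaches normal form S^8(Z) in 37 ≤ 39 steps

Reduction:
  start: add(mul(mul(SSZ, SSZ), SSZ), mul(mul(Z, Z), Z))
  step 1: add(mul(add(SSZ, mul(SZ, SSZ)), SSZ), mul(mul(Z, Z), Z))
  step 2: add(mul(S(add(SZ, mul(SZ, SSZ))), SSZ), mul(mul(Z, Z), Z))
  step 3: add(add(SSZ, mul(add(SZ, mul(SZ, SSZ)), SSZ)), mul(mul(Z, Z), Z))
  step 4: add(S(add(SZ, mul(add(SZ, mul(SZ, SSZ)), SSZ))), mul(mul(Z, Z), Z))
  step 5: S(add(add(SZ, mul(add(SZ, mul(SZ, SSZ)), SSZ)), mul(mul(Z, Z), Z)))
  step 6: S(add(S(add(Z, mul(add(SZ, mul(SZ, SSZ)), SSZ))), mul(mul(Z, Z), Z)))
  step 7: S(S(add(add(Z, mul(add(SZ, mul(SZ, SSZ)), SSZ)), mul(mul(Z, Z), Z))))
  step 8: S(S(add(mul(add(SZ, mul(SZ, SSZ)), SSZ), mul(mul(Z, Z), Z))))
  step 9: S(S(add(mul(S(add(Z, mul(SZ, SSZ))), SSZ), mul(mul(Z, Z), Z))))
  step 10: S(S(add(add(SSZ, mul(add(Z, mul(SZ, SSZ)), SSZ)), mul(mul(Z, Z), Z))))
  step 11: S(S(add(S(add(SZ, mul(add(Z, mul(SZ, SSZ)), SSZ))), mul(mul(Z, Z), Z))))
  step 12: S(S(S(add(add(SZ, mul(add(Z, mul(SZ, SSZ)), SSZ)), mul(mul(Z, Z), Z)))))
  step 13: S(S(S(add(S(add(Z, mul(add(Z, mul(SZ, SSZ)), SSZ))), mul(mul(Z, Z), Z)))))
  step 14: S(S(S(S(add(add(Z, mul(add(Z, mul(SZ, SSZ)), SSZ)), mul(mul(Z, Z), Z))))))
  step 15: S(S(S(S(add(mul(add(Z, mul(SZ, SSZ)), SSZ), mul(mul(Z, Z), Z))))))
  step 16: S(S(S(S(add(mul(mul(SZ, SSZ), SSZ), mul(mul(Z, Z), Z))))))
  step 17: S(S(S(S(add(mul(add(SSZ, mul(Z, SSZ)), SSZ), mul(mul(Z, Z), Z))))))
  step 18: S(S(S(S(add(mul(S(add(SZ, mul(Z, SSZ))), SSZ), mul(mul(Z, Z), Z))))))
  step 19: S(S(S(S(add(add(SSZ, mul(add(SZ, mul(Z, SSZ)), SSZ)), mul(mul(Z, Z), Z))))))
  step 20: S(S(S(S(add(S(add(SZ, mul(add(SZ, mul(Z, SSZ)), SSZ))), mul(mul(Z, Z), Z))))))
  step 21: S(S(S(S(S(add(add(SZ, mul(add(SZ, mul(Z, SSZ)), SSZ)), mul(mul(Z, Z), Z)))))))
  step 22: S(S(S(S(S(add(S(add(Z, mul(add(SZ, mul(Z, SSZ)), SSZ))), mul(mul(Z, Z), Z)))))))
  step 23: S(S(S(S(S(S(add(add(Z, mul(add(SZ, mul(Z, SSZ)), SSZ)), mul(mul(Z, Z), Z))))))))
  step 24: S(S(S(S(S(S(add(mul(add(SZ, mul(Z, SSZ)), SSZ), mul(mul(Z, Z), Z))))))))
  step 25: S(S(S(S(S(S(add(mul(S(add(Z, mul(Z, SSZ))), SSZ), mul(mul(Z, Z), Z))))))))
  step 26: S(S(S(S(S(S(add(add(SSZ, mul(add(Z, mul(Z, SSZ)), SSZ)), mul(mul(Z, Z), Z))))))))
  step 27: S(S(S(S(S(S(add(S(add(SZ, mul(add(Z, mul(Z, SSZ)), SSZ))), mul(mul(Z, Z), Z))))))))
  step 28: S(S(S(S(S(S(S(add(add(SZ, mul(add(Z, mul(Z, SSZ)), SSZ)), mul(mul(Z, Z), Z)))))))))
  step 29: S(S(S(S(S(S(S(add(S(add(Z, mul(add(Z, mul(Z, SSZ)), SSZ))), mul(mul(Z, Z), Z)))))))))
  step 30: S(S(S(S(S(S(S(S(add(add(Z, mul(add(Z, mul(Z, SSZ)), SSZ)), mul(mul(Z, Z), Z))))))))))
  step 31: S(S(S(S(S(S(S(S(add(mul(add(Z, mul(Z, SSZ)), SSZ), mul(mul(Z, Z), Z))))))))))
  step 32: S(S(S(S(S(S(S(S(add(mul(mul(Z, SSZ), SSZ), mul(mul(Z, Z), Z))))))))))
  step 33: S(S(S(S(S(S(S(S(add(mul(Z, SSZ), mul(mul(Z, Z), Z))))))))))
  step 34: S(S(S(S(S(S(S(S(add(Z, mul(mul(Z, Z), Z))))))))))
  step 35: S(S(S(S(S(S(S(S(mul(mul(Z, Z), Z)))))))))
  step 36: S(S(S(S(S(S(S(S(mul(Z, Z)))))))))
  step 37: S^8(Z)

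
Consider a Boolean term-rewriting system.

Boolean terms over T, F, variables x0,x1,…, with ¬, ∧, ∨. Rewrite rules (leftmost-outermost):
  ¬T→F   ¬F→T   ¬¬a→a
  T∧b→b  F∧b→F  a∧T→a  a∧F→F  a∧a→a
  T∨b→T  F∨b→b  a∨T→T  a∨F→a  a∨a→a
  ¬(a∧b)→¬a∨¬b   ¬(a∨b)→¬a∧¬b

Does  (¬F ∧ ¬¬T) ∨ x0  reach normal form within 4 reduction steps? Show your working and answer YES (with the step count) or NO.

  start: (¬F ∧ ¬¬T) ∨ x0
  →1  (T ∧ ¬¬T) ∨ x0
  →2  ¬¬T ∨ x0
  →3  T ∨ x0
  →4  T

Answer: YES — reaches normal form T in 4 ≤ 4 steps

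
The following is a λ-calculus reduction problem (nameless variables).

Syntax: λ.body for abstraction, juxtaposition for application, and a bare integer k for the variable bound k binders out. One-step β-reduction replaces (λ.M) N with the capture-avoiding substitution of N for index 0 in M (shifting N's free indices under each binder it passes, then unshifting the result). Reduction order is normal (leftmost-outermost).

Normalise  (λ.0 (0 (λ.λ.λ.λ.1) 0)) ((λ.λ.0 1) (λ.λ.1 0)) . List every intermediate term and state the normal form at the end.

Answer: normal form = λ.λ.λ.1 0  (in 8 steps)

Derivation:
  start: (λ.0 (0 (λ.λ.λ.λ.1) 0)) ((λ.λ.0 1) (λ.λ.1 0))
  [1] (λ.λ.0 1) (λ.λ.1 0) ((λ.λ.0 1) (λ.λ.1 0) (λ.λ.λ.λ.1) ((λ.λ.0 1) (λ.λ.1 0)))
  [2] (λ.0 (λ.λ.1 0)) ((λ.λ.0 1) (λ.λ.1 0) (λ.λ.λ.λ.1) ((λ.λ.0 1) (λ.λ.1 0)))
  [3] (λ.λ.0 1) (λ.λ.1 0) (λ.λ.λ.λ.1) ((λ.λ.0 1) (λ.λ.1 0)) (λ.λ.1 0)
  [4] (λ.0 (λ.λ.1 0)) (λ.λ.λ.λ.1) ((λ.λ.0 1) (λ.λ.1 0)) (λ.λ.1 0)
  [5] (λ.λ.λ.λ.1) (λ.λ.1 0) ((λ.λ.0 1) (λ.λ.1 0)) (λ.λ.1 0)
  [6] (λ.λ.λ.1) ((λ.λ.0 1) (λ.λ.1 0)) (λ.λ.1 0)
  [7] (λ.λ.1) (λ.λ.1 0)
  [8] λ.λ.λ.1 0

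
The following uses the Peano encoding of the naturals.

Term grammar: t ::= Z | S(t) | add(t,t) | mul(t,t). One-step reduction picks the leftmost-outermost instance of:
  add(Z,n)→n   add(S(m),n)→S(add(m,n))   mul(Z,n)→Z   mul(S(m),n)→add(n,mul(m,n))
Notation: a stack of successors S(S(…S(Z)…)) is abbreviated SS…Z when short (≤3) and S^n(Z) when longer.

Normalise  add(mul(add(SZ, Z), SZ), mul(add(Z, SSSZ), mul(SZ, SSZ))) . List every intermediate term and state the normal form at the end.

  start: add(mul(add(SZ, Z), SZ), mul(add(Z, SSSZ), mul(SZ, SSZ)))
  [1] add(mul(S(add(Z, Z)), SZ), mul(add(Z, SSSZ), mul(SZ, SSZ)))
  [2] add(add(SZ, mul(add(Z, Z), SZ)), mul(add(Z, SSSZ), mul(SZ, SSZ)))
  [3] add(S(add(Z, mul(add(Z, Z), SZ))), mul(add(Z, SSSZ), mul(SZ, SSZ)))
  [4] S(add(add(Z, mul(add(Z, Z), SZ)), mul(add(Z, SSSZ), mul(SZ, SSZ))))
  [5] S(add(mul(add(Z, Z), SZ), mul(add(Z, SSSZ), mul(SZ, SSZ))))
  [6] S(add(mul(Z, SZ), mul(add(Z, SSSZ), mul(SZ, SSZ))))
  [7] S(add(Z, mul(add(Z, SSSZ), mul(SZ, SSZ))))
  [8] S(mul(add(Z, SSSZ), mul(SZ, SSZ)))
  [9] S(mul(SSSZ, mul(SZ, SSZ)))
  [10] S(add(mul(SZ, SSZ), mul(SSZ, mul(SZ, SSZ))))
  [11] S(add(add(SSZ, mul(Z, SSZ)), mul(SSZ, mul(SZ, SSZ))))
  [12] S(add(S(add(SZ, mul(Z, SSZ))), mul(SSZ, mul(SZ, SSZ))))
  [13] S(S(add(add(SZ, mul(Z, SSZ)), mul(SSZ, mul(SZ, SSZ)))))
  [14] S(S(add(S(add(Z, mul(Z, SSZ))), mul(SSZ, mul(SZ, SSZ)))))
  [15] S(S(S(add(add(Z, mul(Z, SSZ)), mul(SSZ, mul(SZ, SSZ))))))
  [16] S(S(S(add(mul(Z, SSZ), mul(SSZ, mul(SZ, SSZ))))))
  [17] S(S(S(add(Z, mul(SSZ, mul(SZ, SSZ))))))
  [18] S(S(S(mul(SSZ, mul(SZ, SSZ)))))
  [19] S(S(S(add(mul(SZ, SSZ), mul(SZ, mul(SZ, SSZ))))))
  [20] S(S(S(add(add(SSZ, mul(Z, SSZ)), mul(SZ, mul(SZ, SSZ))))))
  [21] S(S(S(add(S(add(SZ, mul(Z, SSZ))), mul(SZ, mul(SZ, SSZ))))))
  [22] S(S(S(S(add(add(SZ, mul(Z, SSZ)), mul(SZ, mul(SZ, SSZ)))))))
  [23] S(S(S(S(add(S(add(Z, mul(Z, SSZ))), mul(SZ, mul(SZ, SSZ)))))))
  [24] S(S(S(S(S(add(add(Z, mul(Z, SSZ)), mul(SZ, mul(SZ, SSZ))))))))
  [25] S(S(S(S(S(add(mul(Z, SSZ), mul(SZ, mul(SZ, SSZ))))))))
  [26] S(S(S(S(S(add(Z, mul(SZ, mul(SZ, SSZ))))))))
  [27] S(S(S(S(S(mul(SZ, mul(SZ, SSZ)))))))
  [28] S(S(S(S(S(add(mul(SZ, SSZ), mul(Z, mul(SZ, SSZ))))))))
  [29] S(S(S(S(S(add(add(SSZ, mul(Z, SSZ)), mul(Z, mul(SZ, SSZ))))))))
  [30] S(S(S(S(S(add(S(add(SZ, mul(Z, SSZ))), mul(Z, mul(SZ, SSZ))))))))
  [31] S(S(S(S(S(S(add(add(SZ, mul(Z, SSZ)), mul(Z, mul(SZ, SSZ)))))))))
  [32] S(S(S(S(S(S(add(S(add(Z, mul(Z, SSZ))), mul(Z, mul(SZ, SSZ)))))))))
  [33] S(S(S(S(S(S(S(add(add(Z, mul(Z, SSZ)), mul(Z, mul(SZ, SSZ))))))))))
  [34] S(S(S(S(S(S(S(add(mul(Z, SSZ), mul(Z, mul(SZ, SSZ))))))))))
  [35] S(S(S(S(S(S(S(add(Z, mul(Z, mul(SZ, SSZ))))))))))
  [36] S(S(S(S(S(S(S(mul(Z, mul(SZ, SSZ)))))))))
  [37] S^7(Z)

Answer: normal form = S^7(Z)  (in 37 steps)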